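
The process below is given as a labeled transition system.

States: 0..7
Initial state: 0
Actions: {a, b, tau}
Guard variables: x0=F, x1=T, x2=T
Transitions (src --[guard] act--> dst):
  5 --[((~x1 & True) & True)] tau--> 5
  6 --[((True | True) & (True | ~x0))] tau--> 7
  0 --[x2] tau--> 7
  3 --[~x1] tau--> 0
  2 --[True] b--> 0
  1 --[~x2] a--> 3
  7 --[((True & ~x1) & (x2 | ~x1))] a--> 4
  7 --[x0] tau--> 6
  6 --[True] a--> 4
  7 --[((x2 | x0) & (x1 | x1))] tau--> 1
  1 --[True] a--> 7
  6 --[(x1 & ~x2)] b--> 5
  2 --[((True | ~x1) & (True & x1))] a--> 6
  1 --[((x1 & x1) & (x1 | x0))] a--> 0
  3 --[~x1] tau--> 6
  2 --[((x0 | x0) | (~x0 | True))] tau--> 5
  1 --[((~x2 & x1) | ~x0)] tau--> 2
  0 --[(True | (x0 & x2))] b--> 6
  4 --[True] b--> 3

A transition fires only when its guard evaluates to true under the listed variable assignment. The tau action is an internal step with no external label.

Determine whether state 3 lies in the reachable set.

Guard filter leaves 12 enabled edge(s).
depth 0: {0}
depth 1: {6,7}  cumulative {0,6,7}
depth 2: {1,4}  cumulative {0,1,4,6,7}
depth 3: {2,3}  cumulative {0,1,2,3,4,6,7}
depth 4: {5}  cumulative {0,1,2,3,4,5,6,7}
R = {0,1,2,3,4,5,6,7}
witness 3: b·a·b

Answer: REACHABLE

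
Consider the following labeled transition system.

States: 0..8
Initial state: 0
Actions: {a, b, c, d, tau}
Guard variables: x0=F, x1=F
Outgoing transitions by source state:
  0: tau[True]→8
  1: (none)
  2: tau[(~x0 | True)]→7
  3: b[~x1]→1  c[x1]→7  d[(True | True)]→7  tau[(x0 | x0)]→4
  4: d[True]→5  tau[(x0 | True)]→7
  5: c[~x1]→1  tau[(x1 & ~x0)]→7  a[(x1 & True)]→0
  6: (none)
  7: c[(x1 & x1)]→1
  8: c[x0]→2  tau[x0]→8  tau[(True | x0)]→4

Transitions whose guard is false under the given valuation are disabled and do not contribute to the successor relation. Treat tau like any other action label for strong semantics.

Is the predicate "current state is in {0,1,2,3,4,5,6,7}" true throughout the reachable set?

Answer: INVARIANT VIOLATED at state 8

Working:
Allowed set {0,1,2,3,4,5,6,7}
Reachable = {0,1,4,5,7,8}
  0: safe
  1: safe
  4: safe
  5: safe
  7: safe
  8: outside
witness against invariant: tau → 8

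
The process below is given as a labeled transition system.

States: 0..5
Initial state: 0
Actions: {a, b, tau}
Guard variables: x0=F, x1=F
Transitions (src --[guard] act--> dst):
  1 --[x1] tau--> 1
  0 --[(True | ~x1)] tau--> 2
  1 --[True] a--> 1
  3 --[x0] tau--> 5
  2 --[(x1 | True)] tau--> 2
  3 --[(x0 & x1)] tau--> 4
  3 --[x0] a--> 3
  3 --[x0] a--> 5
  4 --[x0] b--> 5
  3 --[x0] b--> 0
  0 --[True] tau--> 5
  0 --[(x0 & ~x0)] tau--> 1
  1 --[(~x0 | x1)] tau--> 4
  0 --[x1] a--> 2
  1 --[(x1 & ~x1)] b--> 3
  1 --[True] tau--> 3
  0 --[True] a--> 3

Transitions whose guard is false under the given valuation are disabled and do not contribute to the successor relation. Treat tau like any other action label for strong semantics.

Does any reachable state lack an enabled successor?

Answer: DEADLOCK at state 3

Trace:
Reachable = {0,2,3,5}
  0: a→3  tau→2  tau→5  [deg 3]
  2: tau→2  [deg 1]
  3: ∅  [STUCK]
  5: ∅  [STUCK]
trace reaching 3: a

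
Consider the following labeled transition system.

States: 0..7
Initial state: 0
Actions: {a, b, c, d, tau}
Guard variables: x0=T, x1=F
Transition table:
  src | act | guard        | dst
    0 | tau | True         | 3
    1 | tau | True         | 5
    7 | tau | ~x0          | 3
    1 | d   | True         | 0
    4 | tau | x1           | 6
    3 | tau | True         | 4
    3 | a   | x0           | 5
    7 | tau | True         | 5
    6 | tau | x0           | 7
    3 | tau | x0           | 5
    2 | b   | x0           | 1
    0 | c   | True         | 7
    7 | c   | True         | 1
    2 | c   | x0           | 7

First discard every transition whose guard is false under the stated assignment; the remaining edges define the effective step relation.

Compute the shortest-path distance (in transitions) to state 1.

Answer: 2

Trace:
Breadth-first toward 1:
  Layer 0: {0}
  Layer 1: {3,7}
  Layer 2: {1,4,5}
first hit 1 at d=2 via c·c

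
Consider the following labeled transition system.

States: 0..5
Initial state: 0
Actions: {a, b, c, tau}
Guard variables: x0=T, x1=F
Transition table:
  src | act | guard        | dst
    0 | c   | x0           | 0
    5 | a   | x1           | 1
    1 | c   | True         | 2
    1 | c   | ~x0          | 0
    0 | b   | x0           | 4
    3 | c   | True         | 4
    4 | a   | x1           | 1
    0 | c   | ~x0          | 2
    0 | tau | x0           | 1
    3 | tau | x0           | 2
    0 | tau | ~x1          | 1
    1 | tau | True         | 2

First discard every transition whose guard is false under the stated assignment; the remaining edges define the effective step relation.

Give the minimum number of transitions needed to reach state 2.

Answer: 2

Analysis:
Layered search for 2:
  depth 0: {0}
  depth 1: {1,4}
  depth 2: {2}
first hit 2 at d=2 via tau·c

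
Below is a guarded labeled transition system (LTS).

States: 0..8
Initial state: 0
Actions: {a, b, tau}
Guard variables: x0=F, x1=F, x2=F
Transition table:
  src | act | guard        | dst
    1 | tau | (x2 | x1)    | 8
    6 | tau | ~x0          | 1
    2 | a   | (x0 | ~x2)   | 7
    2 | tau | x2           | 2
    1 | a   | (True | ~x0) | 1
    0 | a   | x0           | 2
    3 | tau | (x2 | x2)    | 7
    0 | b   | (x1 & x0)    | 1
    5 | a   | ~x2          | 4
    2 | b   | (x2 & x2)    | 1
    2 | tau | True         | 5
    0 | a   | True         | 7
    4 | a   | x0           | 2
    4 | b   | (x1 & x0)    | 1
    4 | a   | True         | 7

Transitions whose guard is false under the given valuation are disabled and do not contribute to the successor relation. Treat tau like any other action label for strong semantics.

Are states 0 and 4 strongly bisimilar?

Bisimulation quotient by refinement:
  π0 = {{0,1,2,3,4,5,6,7,8}}
  π1 = {{0,1,4,5},{2},{3,7,8},{6}}
  π2 = {{0,4},{1,5},{2},{3,7,8},{6}}
  π3 = {{0,4},{1},{2},{3,7,8},{5},{6}}
stable after 4 split(s): 6 block(s)
0∈{0,4}, 4∈{0,4}

Answer: BISIMILAR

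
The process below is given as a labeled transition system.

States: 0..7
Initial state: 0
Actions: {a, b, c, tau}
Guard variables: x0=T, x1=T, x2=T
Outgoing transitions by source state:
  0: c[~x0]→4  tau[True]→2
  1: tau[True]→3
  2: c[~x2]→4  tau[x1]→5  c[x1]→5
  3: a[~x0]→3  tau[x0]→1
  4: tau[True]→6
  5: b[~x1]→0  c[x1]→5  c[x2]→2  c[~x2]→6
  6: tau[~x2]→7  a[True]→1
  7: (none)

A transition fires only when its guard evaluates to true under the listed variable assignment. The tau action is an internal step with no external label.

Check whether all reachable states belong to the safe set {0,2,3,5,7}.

Allowed set {0,2,3,5,7}
Reach set: {0,2,5}
  0: safe
  2: safe
  5: safe

Answer: INVARIANT HOLDS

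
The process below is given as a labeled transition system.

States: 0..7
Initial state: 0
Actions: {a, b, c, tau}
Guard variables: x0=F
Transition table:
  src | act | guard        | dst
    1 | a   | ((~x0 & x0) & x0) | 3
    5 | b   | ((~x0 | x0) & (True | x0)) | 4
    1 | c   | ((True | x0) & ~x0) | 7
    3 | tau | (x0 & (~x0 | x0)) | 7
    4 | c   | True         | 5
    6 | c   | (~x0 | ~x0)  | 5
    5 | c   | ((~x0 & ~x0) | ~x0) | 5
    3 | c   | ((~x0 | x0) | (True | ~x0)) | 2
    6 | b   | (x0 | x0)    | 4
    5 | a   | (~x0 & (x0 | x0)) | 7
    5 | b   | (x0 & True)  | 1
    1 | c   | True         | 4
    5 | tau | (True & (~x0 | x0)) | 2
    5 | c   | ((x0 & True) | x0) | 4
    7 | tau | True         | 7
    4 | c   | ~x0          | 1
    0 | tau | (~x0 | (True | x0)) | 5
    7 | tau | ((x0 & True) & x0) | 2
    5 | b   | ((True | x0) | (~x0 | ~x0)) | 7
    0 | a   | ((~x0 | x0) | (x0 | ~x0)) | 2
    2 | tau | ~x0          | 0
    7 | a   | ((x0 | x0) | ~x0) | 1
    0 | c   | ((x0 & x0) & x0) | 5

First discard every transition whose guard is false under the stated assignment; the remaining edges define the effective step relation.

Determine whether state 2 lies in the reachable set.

Answer: REACHABLE

Working:
Guard filter leaves 15 enabled edge(s).
depth 0: {0}
depth 1: {2,5}  total {0,2,5}
depth 2: {4,7}  total {0,2,4,5,7}
depth 3: {1}  total {0,1,2,4,5,7}
R = {0,1,2,4,5,7}
witness 2: a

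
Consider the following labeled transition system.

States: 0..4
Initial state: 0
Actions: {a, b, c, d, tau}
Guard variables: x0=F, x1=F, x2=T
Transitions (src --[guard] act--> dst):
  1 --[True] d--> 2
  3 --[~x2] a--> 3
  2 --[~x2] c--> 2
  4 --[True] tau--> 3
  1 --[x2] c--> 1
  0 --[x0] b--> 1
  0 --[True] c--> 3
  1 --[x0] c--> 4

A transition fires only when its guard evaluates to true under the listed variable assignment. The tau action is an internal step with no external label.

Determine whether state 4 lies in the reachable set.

4 transition(s) survive guard evaluation.
L0 = {0}
L1 = {3}  now seen {0,3}
Reachable = {0,3}

Answer: UNREACHABLE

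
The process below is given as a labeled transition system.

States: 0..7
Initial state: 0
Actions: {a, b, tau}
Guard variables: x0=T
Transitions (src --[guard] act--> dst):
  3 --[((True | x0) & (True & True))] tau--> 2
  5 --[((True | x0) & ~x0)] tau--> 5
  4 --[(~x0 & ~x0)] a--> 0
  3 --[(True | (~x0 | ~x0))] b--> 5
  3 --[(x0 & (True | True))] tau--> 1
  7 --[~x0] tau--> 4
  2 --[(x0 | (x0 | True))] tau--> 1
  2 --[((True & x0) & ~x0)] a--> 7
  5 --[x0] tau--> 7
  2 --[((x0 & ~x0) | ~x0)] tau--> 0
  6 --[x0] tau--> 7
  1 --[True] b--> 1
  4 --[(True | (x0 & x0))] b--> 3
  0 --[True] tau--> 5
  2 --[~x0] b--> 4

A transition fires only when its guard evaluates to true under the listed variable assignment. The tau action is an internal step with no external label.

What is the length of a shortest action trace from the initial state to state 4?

BFS to 4:
  Layer 0: {0}
  Layer 1: {5}
  Layer 2: {7}
4 never appears.

Answer: UNREACHABLE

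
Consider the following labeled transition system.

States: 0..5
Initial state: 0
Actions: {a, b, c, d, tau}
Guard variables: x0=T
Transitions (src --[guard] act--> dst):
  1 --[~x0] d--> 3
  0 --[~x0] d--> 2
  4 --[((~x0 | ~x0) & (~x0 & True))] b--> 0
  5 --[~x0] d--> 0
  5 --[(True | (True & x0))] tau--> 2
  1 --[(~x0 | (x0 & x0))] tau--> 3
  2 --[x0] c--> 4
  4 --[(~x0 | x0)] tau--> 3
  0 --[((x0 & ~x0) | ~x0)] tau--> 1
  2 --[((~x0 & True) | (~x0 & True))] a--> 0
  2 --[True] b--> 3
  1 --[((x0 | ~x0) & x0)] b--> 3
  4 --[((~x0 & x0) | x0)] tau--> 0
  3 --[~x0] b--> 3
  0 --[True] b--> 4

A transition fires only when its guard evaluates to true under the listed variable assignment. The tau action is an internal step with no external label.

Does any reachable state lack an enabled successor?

Answer: DEADLOCK at state 3

Working:
Reachable = {0,3,4}
  0: b→4  [1 exit(s)]
  3: ∅  [deadlock]
  4: tau→0  tau→3  [2 exit(s)]
trace reaching 3: b·tau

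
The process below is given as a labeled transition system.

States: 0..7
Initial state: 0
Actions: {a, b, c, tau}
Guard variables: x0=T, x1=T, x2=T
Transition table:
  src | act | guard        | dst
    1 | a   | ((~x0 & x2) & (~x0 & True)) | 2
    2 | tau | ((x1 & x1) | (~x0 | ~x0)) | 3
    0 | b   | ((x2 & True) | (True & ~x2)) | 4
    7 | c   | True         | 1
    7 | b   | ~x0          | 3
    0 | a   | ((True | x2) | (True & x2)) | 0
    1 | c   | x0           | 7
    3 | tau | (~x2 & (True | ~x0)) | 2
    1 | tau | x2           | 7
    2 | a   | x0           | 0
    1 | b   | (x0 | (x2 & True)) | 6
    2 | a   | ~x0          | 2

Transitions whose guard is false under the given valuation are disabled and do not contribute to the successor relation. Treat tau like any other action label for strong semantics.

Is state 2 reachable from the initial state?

Answer: UNREACHABLE

Analysis:
Guard filter leaves 8 enabled edge(s).
Layer 0: {0}
Layer 1: {4}  total {0,4}
Reachable = {0,4}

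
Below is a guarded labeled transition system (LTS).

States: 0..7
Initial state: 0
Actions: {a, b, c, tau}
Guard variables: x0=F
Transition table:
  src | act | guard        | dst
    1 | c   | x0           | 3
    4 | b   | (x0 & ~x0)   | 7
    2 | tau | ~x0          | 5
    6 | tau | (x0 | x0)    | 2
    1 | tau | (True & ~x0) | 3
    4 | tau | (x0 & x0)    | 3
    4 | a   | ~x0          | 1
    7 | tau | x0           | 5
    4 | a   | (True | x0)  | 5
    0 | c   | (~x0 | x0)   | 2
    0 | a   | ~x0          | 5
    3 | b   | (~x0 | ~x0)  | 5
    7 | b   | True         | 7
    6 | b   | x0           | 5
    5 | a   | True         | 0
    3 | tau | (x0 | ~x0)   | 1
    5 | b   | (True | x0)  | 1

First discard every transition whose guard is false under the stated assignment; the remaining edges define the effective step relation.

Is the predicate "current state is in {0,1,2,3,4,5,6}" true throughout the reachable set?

Safe = {0,1,2,3,4,5,6}
R = {0,1,2,3,5}
  0: ✓
  1: ✓
  2: ✓
  3: ✓
  5: ✓

Answer: INVARIANT HOLDS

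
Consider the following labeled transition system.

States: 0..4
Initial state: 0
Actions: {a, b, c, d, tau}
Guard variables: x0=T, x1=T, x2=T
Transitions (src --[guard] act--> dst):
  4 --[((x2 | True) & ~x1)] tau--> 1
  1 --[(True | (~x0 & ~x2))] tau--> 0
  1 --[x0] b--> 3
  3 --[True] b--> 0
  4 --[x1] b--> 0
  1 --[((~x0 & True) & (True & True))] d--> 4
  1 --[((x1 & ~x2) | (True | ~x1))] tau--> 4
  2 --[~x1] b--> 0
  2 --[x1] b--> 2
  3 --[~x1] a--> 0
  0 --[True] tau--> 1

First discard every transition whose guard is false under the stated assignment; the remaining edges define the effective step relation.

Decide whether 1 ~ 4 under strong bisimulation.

Answer: NOT BISIMILAR

Analysis:
Compute ~ classes (split until stable):
  P[0] = {{0,1,2,3,4}}
  P[1] = {{0},{1},{2,3,4}}
  P[2] = {{0},{1},{2},{3,4}}
stable after 3 split(s): 4 block(s)
[1]={1}  [4]={3,4}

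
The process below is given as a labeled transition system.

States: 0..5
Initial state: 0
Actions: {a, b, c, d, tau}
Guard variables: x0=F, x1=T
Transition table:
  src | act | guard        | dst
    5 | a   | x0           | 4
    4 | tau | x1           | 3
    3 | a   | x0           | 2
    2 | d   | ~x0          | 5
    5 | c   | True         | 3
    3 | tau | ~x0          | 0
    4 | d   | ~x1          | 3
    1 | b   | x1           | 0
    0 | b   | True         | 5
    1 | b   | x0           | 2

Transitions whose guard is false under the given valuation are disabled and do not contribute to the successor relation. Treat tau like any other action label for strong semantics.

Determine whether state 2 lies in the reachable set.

Answer: UNREACHABLE

Working:
After dropping false guards: 6 live edges.
L0 = {0}
L1 = {5}  total {0,5}
L2 = {3}  total {0,3,5}
Reach set: {0,3,5}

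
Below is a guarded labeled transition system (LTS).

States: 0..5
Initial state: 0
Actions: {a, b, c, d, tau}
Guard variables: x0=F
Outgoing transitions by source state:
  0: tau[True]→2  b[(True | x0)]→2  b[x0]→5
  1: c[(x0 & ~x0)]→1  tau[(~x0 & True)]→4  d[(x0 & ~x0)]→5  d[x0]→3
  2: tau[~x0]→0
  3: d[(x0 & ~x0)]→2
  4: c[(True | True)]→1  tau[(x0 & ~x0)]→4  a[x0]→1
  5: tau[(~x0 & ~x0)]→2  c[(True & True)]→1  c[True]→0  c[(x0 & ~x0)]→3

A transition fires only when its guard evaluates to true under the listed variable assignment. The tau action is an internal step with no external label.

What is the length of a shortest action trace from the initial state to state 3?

Layered search for 3:
  Layer 0: {0}
  Layer 1: {2}
3 never appears.

Answer: UNREACHABLE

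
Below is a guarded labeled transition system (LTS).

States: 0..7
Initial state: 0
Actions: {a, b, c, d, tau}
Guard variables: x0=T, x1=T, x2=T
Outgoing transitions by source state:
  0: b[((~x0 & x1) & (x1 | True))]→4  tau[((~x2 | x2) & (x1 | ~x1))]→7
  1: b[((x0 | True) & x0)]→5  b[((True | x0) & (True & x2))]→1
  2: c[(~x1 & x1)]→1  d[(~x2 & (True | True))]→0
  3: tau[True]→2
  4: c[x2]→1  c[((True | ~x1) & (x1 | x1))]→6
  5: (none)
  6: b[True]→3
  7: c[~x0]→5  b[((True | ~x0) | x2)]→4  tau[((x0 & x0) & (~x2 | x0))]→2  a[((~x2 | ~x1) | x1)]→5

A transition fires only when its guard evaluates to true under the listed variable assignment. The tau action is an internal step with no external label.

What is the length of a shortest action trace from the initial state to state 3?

Answer: 4

Analysis:
Layered search for 3:
  depth 0: {0}
  depth 1: {7}
  depth 2: {2,4,5}
  depth 3: {1,6}
  depth 4: {3}
3 enters at depth 4; path tau·b·c·b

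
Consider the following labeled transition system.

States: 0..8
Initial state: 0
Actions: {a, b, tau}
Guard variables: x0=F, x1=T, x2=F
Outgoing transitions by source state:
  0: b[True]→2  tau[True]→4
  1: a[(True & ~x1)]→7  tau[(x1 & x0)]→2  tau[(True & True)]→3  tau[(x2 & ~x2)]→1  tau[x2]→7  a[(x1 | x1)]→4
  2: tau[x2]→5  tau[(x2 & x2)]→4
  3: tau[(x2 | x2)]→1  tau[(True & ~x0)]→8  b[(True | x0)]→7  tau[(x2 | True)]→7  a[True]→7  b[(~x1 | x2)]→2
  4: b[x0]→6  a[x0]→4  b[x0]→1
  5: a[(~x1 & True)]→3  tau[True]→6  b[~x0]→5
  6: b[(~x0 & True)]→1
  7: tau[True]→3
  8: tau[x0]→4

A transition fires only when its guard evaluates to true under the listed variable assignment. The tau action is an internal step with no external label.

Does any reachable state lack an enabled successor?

Answer: DEADLOCK at state 2

Trace:
Reachable = {0,2,4}
  0: b→2  tau→4  [2 exit(s)]
  2: ∅  [STUCK]
  4: ∅  [STUCK]
trace reaching 2: b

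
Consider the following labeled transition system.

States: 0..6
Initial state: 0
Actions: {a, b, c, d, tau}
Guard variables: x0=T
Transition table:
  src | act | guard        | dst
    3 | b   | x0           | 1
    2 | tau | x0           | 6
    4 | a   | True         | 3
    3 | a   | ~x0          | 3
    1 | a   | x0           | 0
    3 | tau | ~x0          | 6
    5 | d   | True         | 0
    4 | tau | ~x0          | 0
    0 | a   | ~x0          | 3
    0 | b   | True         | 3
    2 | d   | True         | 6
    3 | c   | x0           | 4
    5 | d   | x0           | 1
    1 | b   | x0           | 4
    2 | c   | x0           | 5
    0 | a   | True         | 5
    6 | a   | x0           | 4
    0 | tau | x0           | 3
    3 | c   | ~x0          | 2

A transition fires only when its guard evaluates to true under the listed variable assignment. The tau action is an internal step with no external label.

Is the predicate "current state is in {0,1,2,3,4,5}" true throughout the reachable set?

Safe = {0,1,2,3,4,5}
Reachable = {0,1,3,4,5}
  0: ok
  1: ok
  3: ok
  4: ok
  5: ok

Answer: INVARIANT HOLDS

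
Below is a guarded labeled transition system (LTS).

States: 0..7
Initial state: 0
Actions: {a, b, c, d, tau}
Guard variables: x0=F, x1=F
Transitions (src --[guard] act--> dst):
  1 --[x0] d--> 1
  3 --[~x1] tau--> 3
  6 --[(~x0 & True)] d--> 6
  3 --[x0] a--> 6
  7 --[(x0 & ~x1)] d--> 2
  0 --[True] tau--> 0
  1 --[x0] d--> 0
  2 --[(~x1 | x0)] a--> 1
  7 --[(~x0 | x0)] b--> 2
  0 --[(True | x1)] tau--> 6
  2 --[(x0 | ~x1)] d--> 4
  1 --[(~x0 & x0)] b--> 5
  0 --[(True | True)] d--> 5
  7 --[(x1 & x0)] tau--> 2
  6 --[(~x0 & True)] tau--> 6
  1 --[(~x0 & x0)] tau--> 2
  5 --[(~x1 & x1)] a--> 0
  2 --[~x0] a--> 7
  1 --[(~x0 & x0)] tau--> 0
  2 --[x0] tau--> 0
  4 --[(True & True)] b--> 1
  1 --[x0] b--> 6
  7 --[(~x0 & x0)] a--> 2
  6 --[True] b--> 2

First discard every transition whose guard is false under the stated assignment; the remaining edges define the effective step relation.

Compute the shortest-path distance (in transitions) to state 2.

Breadth-first toward 2:
  depth 0: {0}
  depth 1: {5,6}
  depth 2: {2}
depth(2)=2, e.g. tau·b

Answer: 2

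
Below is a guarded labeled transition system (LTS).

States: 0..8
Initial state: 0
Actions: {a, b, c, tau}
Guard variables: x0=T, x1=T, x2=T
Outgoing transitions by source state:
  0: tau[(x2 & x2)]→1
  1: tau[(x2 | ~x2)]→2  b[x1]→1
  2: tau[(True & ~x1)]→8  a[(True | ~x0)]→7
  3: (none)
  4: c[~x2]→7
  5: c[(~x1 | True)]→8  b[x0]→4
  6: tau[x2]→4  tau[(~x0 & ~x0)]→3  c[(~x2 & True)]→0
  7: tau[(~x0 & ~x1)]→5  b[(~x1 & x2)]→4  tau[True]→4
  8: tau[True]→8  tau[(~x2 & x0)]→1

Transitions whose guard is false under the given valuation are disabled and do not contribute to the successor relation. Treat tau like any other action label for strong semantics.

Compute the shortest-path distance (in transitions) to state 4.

Answer: 4

Analysis:
Breadth-first toward 4:
  Layer 0: {0}
  Layer 1: {1}
  Layer 2: {2}
  Layer 3: {7}
  Layer 4: {4}
4 enters at depth 4; path tau·tau·a·tau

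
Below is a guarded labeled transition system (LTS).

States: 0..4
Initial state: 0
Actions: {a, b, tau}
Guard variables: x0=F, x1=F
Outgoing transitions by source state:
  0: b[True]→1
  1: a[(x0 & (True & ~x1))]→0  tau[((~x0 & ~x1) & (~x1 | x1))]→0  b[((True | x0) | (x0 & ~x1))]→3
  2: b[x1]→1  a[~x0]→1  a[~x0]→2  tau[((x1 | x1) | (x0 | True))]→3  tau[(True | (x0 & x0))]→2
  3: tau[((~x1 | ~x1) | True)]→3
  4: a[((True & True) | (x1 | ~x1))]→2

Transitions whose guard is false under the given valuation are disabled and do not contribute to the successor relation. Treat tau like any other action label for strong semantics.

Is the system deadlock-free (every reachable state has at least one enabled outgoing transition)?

Answer: DEADLOCK-FREE

Working:
R = {0,1,3}
  0: b→1  [1 exit(s)]
  1: b→3  tau→0  [2 exit(s)]
  3: tau→3  [1 exit(s)]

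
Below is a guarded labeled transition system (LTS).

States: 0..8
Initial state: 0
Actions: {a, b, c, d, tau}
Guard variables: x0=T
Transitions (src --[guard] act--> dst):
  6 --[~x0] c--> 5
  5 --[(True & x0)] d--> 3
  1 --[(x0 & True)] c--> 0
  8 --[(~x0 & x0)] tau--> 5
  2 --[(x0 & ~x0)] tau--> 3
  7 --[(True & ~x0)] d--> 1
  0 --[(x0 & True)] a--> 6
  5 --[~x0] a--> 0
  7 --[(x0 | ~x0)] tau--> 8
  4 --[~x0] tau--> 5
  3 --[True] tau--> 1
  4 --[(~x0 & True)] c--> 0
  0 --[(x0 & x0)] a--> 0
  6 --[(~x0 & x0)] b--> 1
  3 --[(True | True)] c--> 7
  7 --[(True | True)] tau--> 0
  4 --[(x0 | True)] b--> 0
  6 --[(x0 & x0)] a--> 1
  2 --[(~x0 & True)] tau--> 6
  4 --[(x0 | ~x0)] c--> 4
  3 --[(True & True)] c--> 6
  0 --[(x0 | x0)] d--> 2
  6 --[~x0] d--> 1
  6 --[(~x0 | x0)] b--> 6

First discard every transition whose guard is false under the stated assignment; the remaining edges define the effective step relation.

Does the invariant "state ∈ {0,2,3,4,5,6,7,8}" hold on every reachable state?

Answer: INVARIANT VIOLATED at state 1

Analysis:
Safe = {0,2,3,4,5,6,7,8}
Reachable = {0,1,2,6}
  0: safe
  1: outside
  2: safe
  6: safe
counterexample path to 1: a·a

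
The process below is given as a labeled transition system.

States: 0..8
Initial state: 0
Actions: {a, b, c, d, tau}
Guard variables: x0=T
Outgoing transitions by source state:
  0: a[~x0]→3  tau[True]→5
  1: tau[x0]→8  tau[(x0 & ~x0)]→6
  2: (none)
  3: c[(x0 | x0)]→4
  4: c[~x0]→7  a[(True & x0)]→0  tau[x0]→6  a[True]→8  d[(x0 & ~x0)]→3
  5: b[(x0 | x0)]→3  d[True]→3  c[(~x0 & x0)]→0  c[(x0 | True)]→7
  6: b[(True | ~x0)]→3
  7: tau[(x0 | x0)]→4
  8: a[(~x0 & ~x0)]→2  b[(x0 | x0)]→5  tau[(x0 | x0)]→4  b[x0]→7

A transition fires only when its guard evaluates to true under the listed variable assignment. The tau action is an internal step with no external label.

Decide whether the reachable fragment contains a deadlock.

R = {0,3,4,5,6,7,8}
  0: tau→5  [deg 1]
  3: c→4  [deg 1]
  4: a→0  a→8  tau→6  [deg 3]
  5: b→3  c→7  d→3  [deg 3]
  6: b→3  [deg 1]
  7: tau→4  [deg 1]
  8: b→5  b→7  tau→4  [deg 3]

Answer: DEADLOCK-FREE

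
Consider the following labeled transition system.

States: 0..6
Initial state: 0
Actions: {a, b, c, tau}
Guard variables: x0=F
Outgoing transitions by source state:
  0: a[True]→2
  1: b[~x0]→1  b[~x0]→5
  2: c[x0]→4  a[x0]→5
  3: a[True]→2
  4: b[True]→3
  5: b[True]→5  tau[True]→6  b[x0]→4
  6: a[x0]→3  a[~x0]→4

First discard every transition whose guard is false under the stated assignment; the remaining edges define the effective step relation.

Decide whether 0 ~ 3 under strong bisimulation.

Answer: BISIMILAR

Analysis:
Compute ~ classes (split until stable):
  P[0] = {{0,1,2,3,4,5,6}}
  P[1] = {{0,3,6},{1,4},{2},{5}}
  P[2] = {{0,3},{1},{2},{4},{5},{6}}
Fixed point at round 3; 6 class(es).
0∈{0,3}, 3∈{0,3}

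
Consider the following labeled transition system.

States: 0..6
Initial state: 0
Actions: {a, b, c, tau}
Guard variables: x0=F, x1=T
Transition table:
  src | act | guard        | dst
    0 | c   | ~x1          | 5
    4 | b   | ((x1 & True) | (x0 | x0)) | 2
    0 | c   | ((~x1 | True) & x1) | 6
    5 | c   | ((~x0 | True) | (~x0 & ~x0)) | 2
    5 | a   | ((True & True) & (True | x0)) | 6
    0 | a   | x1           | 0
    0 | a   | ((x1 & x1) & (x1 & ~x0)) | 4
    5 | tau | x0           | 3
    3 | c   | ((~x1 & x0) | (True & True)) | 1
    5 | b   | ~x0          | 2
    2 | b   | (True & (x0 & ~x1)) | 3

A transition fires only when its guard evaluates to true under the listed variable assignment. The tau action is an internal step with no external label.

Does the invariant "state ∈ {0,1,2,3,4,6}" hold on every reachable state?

Allowed set {0,1,2,3,4,6}
Reachable = {0,2,4,6}
  0: ✓
  2: ✓
  4: ✓
  6: ✓

Answer: INVARIANT HOLDS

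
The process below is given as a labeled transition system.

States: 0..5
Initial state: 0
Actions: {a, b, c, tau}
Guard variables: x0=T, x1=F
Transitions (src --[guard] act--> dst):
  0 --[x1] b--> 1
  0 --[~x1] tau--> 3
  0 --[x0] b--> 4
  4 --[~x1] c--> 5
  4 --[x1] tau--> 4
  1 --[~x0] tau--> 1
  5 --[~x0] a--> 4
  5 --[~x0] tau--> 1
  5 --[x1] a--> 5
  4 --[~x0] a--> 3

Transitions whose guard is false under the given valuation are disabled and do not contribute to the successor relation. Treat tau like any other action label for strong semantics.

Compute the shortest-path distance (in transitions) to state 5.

Answer: 2

Working:
Breadth-first toward 5:
  depth 0: {0}
  depth 1: {3,4}
  depth 2: {5}
first hit 5 at d=2 via b·c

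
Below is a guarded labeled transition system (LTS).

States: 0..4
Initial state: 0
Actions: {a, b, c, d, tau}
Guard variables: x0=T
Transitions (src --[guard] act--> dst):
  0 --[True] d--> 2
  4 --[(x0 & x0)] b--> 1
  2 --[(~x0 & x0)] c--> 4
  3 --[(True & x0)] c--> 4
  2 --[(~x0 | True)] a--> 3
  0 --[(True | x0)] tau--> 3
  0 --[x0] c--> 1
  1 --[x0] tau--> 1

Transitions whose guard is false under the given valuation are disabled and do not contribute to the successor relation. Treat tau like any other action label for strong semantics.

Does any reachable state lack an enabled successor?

Answer: DEADLOCK-FREE

Working:
Reachable = {0,1,2,3,4}
  0: c→1  d→2  tau→3  [3 out]
  1: tau→1  [1 out]
  2: a→3  [1 out]
  3: c→4  [1 out]
  4: b→1  [1 out]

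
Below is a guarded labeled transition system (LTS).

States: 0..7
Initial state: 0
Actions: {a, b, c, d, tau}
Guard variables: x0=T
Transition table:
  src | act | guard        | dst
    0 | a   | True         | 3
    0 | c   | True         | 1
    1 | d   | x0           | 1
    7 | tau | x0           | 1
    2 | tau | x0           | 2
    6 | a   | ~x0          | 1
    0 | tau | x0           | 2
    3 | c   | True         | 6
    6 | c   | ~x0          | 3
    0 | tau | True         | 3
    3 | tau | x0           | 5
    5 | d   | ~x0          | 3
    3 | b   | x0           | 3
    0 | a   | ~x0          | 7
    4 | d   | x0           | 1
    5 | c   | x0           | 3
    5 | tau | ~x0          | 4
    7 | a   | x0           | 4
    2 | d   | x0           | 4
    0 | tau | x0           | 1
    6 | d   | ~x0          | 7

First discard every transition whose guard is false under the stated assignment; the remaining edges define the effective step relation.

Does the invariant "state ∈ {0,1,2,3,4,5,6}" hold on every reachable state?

Allowed set {0,1,2,3,4,5,6}
Reachable = {0,1,2,3,4,5,6}
  0: ✓
  1: ✓
  2: ✓
  3: ✓
  4: ✓
  5: ✓
  6: ✓

Answer: INVARIANT HOLDS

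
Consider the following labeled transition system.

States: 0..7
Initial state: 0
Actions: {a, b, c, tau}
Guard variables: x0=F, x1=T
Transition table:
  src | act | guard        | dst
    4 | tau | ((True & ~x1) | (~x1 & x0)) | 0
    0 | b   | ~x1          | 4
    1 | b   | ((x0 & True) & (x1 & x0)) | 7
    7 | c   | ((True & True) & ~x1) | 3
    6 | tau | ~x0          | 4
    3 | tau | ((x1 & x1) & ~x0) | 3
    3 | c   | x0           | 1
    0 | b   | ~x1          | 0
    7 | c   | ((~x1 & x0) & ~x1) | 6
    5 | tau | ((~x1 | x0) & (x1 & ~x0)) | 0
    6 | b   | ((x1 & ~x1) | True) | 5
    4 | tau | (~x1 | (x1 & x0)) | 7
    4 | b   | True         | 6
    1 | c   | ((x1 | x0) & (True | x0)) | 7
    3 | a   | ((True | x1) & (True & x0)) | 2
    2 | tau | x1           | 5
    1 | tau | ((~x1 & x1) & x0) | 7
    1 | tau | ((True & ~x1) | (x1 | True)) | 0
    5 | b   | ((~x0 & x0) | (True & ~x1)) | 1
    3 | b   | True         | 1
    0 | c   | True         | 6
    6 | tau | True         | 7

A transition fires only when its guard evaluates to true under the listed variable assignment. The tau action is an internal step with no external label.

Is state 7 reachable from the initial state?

Answer: REACHABLE

Trace:
10 transition(s) survive guard evaluation.
Layer 0: {0}
Layer 1: {6}  total {0,6}
Layer 2: {4,5,7}  total {0,4,5,6,7}
Reachable = {0,4,5,6,7}
Path to 7: c·tau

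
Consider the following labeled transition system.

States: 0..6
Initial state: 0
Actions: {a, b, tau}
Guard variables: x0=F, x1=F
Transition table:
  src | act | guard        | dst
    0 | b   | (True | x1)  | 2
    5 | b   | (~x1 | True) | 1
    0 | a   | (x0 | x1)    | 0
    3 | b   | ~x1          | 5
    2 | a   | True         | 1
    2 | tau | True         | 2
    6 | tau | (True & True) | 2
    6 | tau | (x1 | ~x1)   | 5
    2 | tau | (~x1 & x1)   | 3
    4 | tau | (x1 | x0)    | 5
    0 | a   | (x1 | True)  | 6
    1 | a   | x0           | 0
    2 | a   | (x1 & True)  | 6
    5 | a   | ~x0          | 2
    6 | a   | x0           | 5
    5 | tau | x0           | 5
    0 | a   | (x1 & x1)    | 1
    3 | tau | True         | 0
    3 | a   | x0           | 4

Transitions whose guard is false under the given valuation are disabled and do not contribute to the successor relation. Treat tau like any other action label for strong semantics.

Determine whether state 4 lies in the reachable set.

Guard filter leaves 10 enabled edge(s).
L0 = {0}
L1 = {2,6}  cumulative {0,2,6}
L2 = {1,5}  cumulative {0,1,2,5,6}
Reachable = {0,1,2,5,6}

Answer: UNREACHABLE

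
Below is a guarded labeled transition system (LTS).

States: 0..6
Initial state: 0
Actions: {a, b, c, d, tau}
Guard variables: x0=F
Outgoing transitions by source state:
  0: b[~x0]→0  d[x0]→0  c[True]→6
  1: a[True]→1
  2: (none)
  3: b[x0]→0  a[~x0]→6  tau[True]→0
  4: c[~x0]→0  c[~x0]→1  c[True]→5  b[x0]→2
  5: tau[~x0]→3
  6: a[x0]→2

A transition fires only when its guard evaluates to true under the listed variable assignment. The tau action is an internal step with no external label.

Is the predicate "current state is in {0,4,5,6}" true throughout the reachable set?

Safe = {0,4,5,6}
Reach set: {0,6}
  0: ok
  6: ok

Answer: INVARIANT HOLDS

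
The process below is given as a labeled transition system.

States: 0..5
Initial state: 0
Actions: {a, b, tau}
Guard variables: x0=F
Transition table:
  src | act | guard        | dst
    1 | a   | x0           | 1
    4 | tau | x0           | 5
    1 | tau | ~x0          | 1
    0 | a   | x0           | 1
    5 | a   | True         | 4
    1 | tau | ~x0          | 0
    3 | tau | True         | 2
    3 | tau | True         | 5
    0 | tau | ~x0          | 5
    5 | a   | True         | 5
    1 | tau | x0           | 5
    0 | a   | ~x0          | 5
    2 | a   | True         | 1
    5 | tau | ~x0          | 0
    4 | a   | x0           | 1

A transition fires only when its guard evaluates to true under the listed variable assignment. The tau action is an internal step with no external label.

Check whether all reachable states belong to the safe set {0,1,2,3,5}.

Answer: INVARIANT VIOLATED at state 4

Working:
Safe = {0,1,2,3,5}
R = {0,4,5}
  0: ✓
  4: ✗ unsafe
  5: ✓
reach 4 via tau·a — violates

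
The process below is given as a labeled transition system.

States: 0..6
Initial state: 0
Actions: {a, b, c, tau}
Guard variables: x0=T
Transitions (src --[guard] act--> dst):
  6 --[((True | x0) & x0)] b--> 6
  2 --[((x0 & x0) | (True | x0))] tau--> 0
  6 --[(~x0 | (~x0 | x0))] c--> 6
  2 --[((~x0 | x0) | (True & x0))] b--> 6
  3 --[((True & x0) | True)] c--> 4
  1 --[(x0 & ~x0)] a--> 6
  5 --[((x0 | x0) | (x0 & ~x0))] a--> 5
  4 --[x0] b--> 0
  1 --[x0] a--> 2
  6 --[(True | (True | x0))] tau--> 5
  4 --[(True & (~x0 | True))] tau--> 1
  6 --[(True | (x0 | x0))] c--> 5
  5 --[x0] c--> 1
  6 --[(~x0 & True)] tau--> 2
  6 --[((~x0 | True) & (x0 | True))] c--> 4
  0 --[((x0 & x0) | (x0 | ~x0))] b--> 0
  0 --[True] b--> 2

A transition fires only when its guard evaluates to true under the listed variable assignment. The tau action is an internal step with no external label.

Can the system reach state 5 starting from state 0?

15 transition(s) survive guard evaluation.
Layer 0: {0}
Layer 1: {2}  now seen {0,2}
Layer 2: {6}  now seen {0,2,6}
Layer 3: {4,5}  now seen {0,2,4,5,6}
Layer 4: {1}  now seen {0,1,2,4,5,6}
Reach set: {0,1,2,4,5,6}
Path to 5: b·b·c

Answer: REACHABLE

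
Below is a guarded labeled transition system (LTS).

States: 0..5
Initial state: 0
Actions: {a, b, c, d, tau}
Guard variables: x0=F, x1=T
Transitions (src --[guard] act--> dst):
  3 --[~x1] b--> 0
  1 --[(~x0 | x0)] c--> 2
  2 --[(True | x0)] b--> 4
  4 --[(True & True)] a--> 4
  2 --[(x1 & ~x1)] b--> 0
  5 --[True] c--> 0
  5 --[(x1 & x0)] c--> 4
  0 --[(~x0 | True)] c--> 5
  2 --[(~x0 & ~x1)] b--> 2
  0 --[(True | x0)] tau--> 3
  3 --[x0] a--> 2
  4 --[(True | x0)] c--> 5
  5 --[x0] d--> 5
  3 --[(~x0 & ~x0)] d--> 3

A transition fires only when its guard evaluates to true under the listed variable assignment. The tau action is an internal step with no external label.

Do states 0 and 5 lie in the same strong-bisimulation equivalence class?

Refine partition for ~:
  P[0] = {{0,1,2,3,4,5}}
  P[1] = {{0},{1,5},{2},{3},{4}}
  P[2] = {{0},{1},{2},{3},{4},{5}}
6 equivalence class(es) (converged in 3)
0∈{0}, 5∈{5}

Answer: NOT BISIMILAR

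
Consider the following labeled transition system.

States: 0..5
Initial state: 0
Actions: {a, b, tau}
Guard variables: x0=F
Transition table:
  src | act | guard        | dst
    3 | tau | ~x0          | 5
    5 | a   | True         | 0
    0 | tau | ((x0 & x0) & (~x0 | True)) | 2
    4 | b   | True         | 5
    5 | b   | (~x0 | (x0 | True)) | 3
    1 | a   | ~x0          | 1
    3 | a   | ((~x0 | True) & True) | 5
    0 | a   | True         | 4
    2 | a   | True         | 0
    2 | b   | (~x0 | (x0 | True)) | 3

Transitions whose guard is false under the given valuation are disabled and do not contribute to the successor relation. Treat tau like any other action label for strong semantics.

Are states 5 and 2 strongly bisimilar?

Answer: BISIMILAR

Analysis:
Compute ~ classes (split until stable):
  π0 = {{0,1,2,3,4,5}}
  π1 = {{0,1},{2,5},{3},{4}}
  π2 = {{0},{1},{2,5},{3},{4}}
Fixed point at round 3; 5 class(es).
[5]={2,5}  [2]={2,5}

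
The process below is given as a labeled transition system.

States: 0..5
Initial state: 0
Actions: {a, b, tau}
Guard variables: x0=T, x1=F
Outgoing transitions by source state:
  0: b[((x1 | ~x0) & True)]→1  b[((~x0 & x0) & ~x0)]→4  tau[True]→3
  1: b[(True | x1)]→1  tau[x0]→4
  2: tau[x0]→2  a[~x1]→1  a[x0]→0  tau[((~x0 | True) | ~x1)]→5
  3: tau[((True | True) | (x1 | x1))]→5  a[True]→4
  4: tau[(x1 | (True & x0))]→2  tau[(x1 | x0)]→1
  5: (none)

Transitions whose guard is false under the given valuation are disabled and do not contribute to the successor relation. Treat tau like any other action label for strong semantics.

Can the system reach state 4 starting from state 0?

After dropping false guards: 11 live edges.
Layer 0: {0}
Layer 1: {3}  cumulative {0,3}
Layer 2: {4,5}  cumulative {0,3,4,5}
Layer 3: {1,2}  cumulative {0,1,2,3,4,5}
R = {0,1,2,3,4,5}
Path to 4: tau·a

Answer: REACHABLE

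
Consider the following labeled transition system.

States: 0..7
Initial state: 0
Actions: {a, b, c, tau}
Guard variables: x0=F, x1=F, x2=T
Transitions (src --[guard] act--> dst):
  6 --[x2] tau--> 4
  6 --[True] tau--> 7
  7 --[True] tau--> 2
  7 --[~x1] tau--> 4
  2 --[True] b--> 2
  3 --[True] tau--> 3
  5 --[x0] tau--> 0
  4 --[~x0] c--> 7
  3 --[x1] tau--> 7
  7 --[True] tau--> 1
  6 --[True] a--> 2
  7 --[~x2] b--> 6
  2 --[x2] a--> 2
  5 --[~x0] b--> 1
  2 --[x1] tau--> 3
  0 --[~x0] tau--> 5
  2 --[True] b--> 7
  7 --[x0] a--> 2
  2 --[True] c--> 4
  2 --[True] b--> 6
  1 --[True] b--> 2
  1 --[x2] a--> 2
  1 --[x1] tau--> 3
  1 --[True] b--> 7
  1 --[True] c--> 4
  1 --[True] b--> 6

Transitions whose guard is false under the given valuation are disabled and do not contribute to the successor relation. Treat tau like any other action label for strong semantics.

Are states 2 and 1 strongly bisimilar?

Answer: BISIMILAR

Trace:
Compute ~ classes (split until stable):
  round 0: {{0,1,2,3,4,5,6,7}}
  round 1: {{0,3,7},{1,2},{4},{5},{6}}
  round 2: {{0},{1,2},{3},{4},{5},{6},{7}}
stable after 3 split(s): 7 block(s)
class of 2: {1,2}; class of 1: {1,2}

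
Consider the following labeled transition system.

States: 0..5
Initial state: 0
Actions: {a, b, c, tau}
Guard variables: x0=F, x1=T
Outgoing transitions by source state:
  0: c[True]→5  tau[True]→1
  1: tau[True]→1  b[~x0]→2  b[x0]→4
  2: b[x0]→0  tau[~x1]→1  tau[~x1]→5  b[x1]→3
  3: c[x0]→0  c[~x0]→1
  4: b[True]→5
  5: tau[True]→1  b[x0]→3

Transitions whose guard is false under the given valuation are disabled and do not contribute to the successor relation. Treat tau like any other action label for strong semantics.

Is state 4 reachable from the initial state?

After dropping false guards: 8 live edges.
L0 = {0}
L1 = {1,5}  total {0,1,5}
L2 = {2}  total {0,1,2,5}
L3 = {3}  total {0,1,2,3,5}
Reach set: {0,1,2,3,5}

Answer: UNREACHABLE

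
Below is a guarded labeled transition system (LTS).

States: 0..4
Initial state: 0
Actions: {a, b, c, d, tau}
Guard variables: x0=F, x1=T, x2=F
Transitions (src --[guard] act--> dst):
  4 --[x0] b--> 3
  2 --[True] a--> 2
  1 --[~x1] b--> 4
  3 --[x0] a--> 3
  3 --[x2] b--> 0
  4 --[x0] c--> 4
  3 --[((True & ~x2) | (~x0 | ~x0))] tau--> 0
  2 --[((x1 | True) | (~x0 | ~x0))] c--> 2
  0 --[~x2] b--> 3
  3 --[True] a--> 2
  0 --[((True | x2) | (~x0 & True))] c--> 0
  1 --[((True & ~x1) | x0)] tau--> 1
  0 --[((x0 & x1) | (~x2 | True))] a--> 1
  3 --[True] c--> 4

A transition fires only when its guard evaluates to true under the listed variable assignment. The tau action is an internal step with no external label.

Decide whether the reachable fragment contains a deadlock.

Reach set: {0,1,2,3,4}
  0: a→1  b→3  c→0  [3 out]
  1: ∅  [STUCK]
  2: a→2  c→2  [2 out]
  3: a→2  c→4  tau→0  [3 out]
  4: ∅  [STUCK]
witness 1: a

Answer: DEADLOCK at state 1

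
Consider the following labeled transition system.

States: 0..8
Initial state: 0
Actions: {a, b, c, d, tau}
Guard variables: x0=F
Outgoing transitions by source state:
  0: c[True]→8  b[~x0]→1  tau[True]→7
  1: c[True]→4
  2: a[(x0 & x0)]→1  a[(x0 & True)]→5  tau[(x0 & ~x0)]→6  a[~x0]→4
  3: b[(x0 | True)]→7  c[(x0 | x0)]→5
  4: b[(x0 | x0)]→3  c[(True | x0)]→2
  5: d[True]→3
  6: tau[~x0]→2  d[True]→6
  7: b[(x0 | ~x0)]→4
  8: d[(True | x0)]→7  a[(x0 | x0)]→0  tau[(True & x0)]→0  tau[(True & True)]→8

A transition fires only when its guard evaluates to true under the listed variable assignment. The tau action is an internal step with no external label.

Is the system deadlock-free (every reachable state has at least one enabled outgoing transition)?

R = {0,1,2,4,7,8}
  0: b→1  c→8  tau→7  [deg 3]
  1: c→4  [deg 1]
  2: a→4  [deg 1]
  4: c→2  [deg 1]
  7: b→4  [deg 1]
  8: d→7  tau→8  [deg 2]

Answer: DEADLOCK-FREE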